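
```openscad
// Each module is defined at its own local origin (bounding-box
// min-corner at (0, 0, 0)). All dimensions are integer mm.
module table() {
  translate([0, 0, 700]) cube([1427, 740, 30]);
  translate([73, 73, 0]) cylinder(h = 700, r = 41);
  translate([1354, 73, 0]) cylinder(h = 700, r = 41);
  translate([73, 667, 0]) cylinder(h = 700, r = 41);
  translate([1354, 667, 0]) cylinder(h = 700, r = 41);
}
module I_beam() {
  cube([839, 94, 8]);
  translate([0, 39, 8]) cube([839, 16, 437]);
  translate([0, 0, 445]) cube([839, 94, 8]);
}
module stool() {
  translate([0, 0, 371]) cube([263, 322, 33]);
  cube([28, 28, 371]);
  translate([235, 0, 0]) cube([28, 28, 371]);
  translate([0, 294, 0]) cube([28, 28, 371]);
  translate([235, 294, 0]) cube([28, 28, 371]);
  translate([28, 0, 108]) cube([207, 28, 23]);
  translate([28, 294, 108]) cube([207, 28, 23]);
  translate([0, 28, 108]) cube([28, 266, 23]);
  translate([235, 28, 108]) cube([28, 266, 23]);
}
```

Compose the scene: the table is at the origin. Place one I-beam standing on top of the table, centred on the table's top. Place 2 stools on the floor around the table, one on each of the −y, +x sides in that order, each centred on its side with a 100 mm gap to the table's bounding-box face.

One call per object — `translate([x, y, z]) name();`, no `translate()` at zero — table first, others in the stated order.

table();
translate([294, 323, 730]) I_beam();
translate([582, -422, 0]) stool();
translate([1527, 209, 0]) stool();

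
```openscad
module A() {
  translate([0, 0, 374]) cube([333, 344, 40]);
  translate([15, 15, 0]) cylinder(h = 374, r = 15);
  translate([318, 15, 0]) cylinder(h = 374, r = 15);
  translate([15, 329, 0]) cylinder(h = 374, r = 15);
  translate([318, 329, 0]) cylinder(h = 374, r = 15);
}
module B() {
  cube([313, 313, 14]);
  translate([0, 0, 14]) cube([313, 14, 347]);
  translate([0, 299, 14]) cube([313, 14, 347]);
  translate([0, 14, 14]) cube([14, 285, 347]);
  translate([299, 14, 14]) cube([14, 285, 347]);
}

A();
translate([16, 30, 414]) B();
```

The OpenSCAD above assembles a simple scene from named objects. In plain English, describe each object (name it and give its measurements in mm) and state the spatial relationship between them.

A is a simple wooden stool: a rectangular seat 333 mm (x) by 344 mm (y), 40 mm thick, top face at z = 414 mm, on four round legs, each 30 mm in diameter. The legs rest on z = 0, each leg's axis is inset half a diameter from the nearest pair of seat edges (so the leg's bounding box is flush with the corner).

B is an open storage box with external size 313×313×361 mm and wall thickness 14 mm (the base is also 14 mm thick). The base covers the whole footprint; the four walls stand on the base, with the y-facing walls full-width and the x-facing walls fitting between their inner faces.

The open box is on top of the stool.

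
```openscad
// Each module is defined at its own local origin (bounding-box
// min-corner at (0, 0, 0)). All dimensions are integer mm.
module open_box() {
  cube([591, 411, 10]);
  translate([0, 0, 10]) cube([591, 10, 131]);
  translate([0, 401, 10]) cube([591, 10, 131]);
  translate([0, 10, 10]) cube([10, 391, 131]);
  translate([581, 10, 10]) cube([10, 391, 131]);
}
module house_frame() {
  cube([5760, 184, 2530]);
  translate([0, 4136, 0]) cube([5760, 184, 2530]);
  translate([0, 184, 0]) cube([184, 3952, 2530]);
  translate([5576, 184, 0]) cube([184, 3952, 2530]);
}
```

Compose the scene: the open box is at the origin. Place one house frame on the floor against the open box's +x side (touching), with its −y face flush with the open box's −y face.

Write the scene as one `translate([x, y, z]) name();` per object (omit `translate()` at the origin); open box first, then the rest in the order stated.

open_box();
translate([591, 0, 0]) house_frame();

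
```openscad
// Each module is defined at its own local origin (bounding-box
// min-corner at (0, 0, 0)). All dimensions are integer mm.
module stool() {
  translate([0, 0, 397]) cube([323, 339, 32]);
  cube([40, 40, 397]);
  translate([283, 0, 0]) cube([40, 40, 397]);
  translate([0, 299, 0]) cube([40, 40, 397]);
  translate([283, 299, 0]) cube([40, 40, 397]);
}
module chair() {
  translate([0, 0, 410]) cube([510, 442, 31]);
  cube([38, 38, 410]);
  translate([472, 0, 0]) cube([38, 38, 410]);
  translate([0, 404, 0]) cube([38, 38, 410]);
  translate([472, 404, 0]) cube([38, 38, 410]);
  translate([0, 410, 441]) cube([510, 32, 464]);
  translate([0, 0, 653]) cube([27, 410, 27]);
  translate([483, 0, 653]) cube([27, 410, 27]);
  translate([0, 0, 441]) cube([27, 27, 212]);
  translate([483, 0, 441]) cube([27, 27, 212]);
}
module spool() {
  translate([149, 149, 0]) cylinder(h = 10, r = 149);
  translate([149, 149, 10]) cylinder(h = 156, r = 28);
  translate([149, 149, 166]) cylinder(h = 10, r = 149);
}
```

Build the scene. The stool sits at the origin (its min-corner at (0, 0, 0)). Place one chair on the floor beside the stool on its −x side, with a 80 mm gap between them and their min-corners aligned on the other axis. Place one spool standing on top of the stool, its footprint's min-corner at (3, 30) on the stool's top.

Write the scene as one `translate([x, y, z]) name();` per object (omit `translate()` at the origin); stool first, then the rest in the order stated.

stool();
translate([-590, 0, 0]) chair();
translate([3, 30, 429]) spool();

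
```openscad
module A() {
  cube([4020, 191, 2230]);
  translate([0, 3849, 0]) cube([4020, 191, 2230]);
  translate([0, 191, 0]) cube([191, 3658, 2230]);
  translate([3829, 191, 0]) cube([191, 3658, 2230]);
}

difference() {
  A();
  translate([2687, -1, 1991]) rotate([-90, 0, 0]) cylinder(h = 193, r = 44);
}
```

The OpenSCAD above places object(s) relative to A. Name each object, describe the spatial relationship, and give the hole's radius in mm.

A is a house frame. The house frame has a circular hole through its front wall. The hole's radius is 44 mm.

The subtracted cylinder has r = 44 mm.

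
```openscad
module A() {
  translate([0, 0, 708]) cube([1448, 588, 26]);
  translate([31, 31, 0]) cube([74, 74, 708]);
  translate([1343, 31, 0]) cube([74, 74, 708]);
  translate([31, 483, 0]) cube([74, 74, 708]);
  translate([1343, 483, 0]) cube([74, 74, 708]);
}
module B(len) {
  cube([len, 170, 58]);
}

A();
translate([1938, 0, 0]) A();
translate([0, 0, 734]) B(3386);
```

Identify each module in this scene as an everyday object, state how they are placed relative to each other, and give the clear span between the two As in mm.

A is a table. B is a beam. A beam spans the tops of two tables. The clear span between the two tables is 490 mm.

Second table starts at x = 1938; first ends at x = 1448; clear span = 1938 − 1448 = 490 mm.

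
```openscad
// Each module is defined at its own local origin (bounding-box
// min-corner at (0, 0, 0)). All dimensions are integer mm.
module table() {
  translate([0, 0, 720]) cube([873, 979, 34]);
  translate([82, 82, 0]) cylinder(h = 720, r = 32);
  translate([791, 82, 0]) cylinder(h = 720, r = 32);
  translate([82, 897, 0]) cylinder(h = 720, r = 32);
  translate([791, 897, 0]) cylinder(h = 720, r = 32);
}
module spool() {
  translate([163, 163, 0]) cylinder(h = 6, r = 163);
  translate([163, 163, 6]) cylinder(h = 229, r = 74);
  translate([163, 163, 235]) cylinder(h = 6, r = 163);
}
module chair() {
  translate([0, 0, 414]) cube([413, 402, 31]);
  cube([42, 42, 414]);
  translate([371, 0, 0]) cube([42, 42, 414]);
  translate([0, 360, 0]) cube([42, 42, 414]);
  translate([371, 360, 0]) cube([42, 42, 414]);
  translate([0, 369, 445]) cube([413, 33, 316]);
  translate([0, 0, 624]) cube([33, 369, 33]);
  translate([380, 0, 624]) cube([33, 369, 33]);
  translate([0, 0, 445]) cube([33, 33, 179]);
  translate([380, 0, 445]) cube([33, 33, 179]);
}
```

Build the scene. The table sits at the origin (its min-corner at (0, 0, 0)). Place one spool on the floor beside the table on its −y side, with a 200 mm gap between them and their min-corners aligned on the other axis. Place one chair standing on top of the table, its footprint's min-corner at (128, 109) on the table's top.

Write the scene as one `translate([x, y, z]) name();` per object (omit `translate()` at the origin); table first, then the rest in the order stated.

table();
translate([0, -526, 0]) spool();
translate([128, 109, 754]) chair();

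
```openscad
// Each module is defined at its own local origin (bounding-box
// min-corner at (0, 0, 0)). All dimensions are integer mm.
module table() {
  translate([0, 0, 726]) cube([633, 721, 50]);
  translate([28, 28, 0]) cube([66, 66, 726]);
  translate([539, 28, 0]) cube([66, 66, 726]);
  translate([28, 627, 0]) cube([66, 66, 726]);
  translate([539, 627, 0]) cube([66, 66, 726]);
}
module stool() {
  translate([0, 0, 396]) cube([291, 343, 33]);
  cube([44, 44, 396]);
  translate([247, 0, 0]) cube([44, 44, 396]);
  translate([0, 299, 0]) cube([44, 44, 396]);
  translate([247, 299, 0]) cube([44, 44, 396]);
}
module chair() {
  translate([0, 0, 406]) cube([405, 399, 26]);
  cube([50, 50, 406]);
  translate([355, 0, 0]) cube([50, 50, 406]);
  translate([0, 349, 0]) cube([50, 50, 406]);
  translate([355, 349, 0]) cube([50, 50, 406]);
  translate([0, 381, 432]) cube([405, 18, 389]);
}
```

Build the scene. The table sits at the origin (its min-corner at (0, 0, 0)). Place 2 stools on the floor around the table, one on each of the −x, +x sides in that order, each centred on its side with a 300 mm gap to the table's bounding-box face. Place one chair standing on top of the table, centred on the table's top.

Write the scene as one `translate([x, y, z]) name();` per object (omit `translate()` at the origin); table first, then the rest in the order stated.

table();
translate([-591, 189, 0]) stool();
translate([933, 189, 0]) stool();
translate([114, 161, 776]) chair();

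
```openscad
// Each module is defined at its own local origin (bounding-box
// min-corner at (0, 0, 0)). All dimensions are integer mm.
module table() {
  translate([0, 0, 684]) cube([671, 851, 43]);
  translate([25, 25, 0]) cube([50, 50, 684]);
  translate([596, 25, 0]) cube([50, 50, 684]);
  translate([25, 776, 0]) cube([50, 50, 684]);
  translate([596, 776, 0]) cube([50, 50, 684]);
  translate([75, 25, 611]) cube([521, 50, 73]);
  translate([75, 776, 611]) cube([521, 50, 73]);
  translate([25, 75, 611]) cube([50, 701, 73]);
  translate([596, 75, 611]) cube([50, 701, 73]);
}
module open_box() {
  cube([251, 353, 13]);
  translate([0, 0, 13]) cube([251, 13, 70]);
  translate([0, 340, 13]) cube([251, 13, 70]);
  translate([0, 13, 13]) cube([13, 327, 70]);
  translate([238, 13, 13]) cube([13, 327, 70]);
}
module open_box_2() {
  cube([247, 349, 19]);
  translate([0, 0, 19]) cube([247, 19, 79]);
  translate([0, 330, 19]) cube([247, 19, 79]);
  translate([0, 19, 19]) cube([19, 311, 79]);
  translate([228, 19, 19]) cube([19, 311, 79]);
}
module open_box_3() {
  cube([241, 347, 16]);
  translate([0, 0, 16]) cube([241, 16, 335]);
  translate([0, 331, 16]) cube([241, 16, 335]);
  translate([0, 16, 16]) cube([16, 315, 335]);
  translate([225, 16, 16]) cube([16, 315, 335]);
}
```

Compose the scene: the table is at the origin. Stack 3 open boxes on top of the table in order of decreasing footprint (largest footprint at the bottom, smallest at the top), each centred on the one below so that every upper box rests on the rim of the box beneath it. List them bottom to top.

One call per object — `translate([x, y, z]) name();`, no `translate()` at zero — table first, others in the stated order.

table();
translate([210, 249, 727]) open_box();
translate([212, 251, 810]) open_box_2();
translate([215, 252, 908]) open_box_3();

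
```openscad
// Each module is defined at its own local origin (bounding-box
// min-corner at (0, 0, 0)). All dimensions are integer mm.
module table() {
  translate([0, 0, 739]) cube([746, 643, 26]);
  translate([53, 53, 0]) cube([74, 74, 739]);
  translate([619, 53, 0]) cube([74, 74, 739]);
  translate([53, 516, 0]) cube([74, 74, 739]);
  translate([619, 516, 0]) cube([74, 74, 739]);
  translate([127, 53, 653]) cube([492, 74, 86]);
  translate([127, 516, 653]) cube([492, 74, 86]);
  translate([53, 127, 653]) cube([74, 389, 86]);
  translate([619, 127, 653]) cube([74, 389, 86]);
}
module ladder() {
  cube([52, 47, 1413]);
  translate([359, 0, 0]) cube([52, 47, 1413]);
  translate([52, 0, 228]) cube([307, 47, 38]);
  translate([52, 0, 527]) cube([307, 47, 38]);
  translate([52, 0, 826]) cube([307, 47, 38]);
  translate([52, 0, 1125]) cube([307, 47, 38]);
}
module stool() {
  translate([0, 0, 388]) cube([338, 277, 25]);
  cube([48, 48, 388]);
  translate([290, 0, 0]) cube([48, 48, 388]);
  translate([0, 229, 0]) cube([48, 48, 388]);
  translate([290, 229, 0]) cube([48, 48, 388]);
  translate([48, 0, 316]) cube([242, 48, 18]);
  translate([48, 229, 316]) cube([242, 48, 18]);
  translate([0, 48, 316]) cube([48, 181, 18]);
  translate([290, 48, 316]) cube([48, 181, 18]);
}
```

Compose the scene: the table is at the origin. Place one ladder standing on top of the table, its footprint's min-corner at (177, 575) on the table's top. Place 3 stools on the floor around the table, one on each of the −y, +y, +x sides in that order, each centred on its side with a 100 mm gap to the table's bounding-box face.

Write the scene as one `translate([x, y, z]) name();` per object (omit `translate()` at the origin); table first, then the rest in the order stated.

table();
translate([177, 575, 765]) ladder();
translate([204, -377, 0]) stool();
translate([204, 743, 0]) stool();
translate([846, 183, 0]) stool();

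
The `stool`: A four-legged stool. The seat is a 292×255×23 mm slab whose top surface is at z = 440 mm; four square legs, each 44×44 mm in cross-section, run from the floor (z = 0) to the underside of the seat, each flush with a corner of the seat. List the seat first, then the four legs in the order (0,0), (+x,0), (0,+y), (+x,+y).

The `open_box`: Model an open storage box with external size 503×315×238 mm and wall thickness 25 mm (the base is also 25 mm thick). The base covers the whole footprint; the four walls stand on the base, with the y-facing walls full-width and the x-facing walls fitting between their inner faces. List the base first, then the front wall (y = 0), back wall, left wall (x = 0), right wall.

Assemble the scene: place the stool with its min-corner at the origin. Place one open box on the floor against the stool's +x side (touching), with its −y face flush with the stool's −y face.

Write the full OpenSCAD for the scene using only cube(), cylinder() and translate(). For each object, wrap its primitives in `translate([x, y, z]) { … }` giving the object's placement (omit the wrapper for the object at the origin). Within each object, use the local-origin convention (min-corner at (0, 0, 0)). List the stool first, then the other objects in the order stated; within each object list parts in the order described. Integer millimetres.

translate([0, 0, 417]) cube([292, 255, 23]);
cube([44, 44, 417]);
translate([248, 0, 0]) cube([44, 44, 417]);
translate([0, 211, 0]) cube([44, 44, 417]);
translate([248, 211, 0]) cube([44, 44, 417]);
translate([292, 0, 0]) {
  cube([503, 315, 25]);
  translate([0, 0, 25]) cube([503, 25, 213]);
  translate([0, 290, 25]) cube([503, 25, 213]);
  translate([0, 25, 25]) cube([25, 265, 213]);
  translate([478, 25, 25]) cube([25, 265, 213]);
}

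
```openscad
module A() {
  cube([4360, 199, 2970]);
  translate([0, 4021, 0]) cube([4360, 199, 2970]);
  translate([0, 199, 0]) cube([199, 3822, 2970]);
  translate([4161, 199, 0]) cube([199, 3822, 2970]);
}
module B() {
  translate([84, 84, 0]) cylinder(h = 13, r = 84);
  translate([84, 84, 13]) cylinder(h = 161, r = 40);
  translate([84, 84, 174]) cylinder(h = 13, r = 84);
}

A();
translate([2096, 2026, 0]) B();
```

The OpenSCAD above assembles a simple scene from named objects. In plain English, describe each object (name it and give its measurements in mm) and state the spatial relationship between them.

A is the wall frame of a small rectangular building: four walls, each 2970 mm tall and 199 mm thick, enclosing a footprint 4360 mm (x) by 4220 mm (y) outside-to-outside, with no floor or roof. The front and back walls (the −y and +y sides) span the full width; the two side walls fit between them.

B is a spool: two coaxial disc flanges of radius 84 mm and thickness 13 mm, joined by a core cylinder of radius 40 mm and height 161 mm. The lower flange rests on z = 0 and the three cylinders share a vertical axis.

The spool sits inside the house frame, centred.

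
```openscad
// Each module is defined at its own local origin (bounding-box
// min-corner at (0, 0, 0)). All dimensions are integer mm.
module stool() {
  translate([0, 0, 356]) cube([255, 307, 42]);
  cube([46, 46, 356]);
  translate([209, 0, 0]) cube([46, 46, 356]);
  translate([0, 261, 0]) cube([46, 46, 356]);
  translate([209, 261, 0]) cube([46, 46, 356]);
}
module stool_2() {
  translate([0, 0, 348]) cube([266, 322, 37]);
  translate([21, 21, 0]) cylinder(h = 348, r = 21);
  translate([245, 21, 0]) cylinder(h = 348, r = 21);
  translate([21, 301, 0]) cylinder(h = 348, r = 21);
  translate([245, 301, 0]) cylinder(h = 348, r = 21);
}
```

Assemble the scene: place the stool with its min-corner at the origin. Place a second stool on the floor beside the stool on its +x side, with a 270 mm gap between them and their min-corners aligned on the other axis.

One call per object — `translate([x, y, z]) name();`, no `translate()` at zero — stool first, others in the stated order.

stool();
translate([525, 0, 0]) stool_2();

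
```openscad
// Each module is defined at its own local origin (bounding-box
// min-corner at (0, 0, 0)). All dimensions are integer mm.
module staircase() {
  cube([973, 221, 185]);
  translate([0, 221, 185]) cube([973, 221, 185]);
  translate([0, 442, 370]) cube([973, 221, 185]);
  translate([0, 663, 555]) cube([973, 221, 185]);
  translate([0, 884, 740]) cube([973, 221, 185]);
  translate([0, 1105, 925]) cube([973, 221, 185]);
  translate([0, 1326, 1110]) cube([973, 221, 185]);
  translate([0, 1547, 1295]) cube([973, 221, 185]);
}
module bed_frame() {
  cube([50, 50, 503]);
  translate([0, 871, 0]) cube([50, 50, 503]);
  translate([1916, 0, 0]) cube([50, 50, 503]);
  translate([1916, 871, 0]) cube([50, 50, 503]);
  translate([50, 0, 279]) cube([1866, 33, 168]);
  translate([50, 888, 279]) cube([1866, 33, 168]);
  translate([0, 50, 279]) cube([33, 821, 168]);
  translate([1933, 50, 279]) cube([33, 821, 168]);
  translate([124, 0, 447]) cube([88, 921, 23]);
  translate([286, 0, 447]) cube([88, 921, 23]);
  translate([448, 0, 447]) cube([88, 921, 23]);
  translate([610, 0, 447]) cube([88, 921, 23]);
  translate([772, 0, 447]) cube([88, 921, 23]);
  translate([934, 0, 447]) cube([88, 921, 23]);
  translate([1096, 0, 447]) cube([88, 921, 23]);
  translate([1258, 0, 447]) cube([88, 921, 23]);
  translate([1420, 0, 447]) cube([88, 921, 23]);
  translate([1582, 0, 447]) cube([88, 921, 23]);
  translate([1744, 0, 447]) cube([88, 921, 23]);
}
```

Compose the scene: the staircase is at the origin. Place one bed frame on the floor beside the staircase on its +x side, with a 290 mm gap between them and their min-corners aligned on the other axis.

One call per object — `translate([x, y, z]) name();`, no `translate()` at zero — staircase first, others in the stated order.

staircase();
translate([1263, 0, 0]) bed_frame();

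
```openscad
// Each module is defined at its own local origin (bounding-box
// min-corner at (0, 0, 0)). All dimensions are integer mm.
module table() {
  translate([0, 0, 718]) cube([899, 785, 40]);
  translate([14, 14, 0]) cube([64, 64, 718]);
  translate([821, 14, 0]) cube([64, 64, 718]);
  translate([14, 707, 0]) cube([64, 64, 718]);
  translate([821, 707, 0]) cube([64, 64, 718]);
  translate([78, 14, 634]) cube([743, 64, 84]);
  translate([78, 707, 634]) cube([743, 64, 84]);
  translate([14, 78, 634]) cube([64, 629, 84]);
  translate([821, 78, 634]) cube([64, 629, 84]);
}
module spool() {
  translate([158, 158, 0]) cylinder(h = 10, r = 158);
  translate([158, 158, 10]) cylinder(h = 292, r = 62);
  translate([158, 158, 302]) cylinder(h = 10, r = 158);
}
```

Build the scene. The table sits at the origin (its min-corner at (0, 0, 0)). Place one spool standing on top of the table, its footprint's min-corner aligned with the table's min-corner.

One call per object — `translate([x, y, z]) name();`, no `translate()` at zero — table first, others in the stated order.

table();
translate([0, 0, 758]) spool();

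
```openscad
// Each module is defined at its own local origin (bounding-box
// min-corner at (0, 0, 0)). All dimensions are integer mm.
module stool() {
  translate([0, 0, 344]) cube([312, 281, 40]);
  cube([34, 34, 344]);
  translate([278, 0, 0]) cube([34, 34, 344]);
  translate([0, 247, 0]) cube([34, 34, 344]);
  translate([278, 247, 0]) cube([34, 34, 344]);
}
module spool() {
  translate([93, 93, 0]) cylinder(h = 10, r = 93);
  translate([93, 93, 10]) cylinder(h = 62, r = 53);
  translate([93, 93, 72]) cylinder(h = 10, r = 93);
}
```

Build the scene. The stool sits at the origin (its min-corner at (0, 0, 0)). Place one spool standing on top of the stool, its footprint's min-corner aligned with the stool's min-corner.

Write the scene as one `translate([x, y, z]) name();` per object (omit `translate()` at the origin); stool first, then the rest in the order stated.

stool();
translate([0, 0, 384]) spool();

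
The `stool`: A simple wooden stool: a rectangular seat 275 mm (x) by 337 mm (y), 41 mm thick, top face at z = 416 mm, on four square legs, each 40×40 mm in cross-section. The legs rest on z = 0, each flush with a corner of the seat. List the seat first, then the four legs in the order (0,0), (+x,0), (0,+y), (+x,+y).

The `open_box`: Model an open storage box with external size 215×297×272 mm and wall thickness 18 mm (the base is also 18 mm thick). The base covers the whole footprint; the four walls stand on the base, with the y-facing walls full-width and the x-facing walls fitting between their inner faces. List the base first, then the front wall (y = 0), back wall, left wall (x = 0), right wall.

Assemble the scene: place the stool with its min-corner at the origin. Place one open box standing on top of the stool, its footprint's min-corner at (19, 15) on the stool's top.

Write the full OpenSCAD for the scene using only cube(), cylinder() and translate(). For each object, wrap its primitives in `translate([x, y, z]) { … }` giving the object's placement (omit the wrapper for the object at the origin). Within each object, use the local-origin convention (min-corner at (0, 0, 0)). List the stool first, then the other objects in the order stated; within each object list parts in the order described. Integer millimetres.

translate([0, 0, 375]) cube([275, 337, 41]);
cube([40, 40, 375]);
translate([235, 0, 0]) cube([40, 40, 375]);
translate([0, 297, 0]) cube([40, 40, 375]);
translate([235, 297, 0]) cube([40, 40, 375]);
translate([19, 15, 416]) {
  cube([215, 297, 18]);
  translate([0, 0, 18]) cube([215, 18, 254]);
  translate([0, 279, 18]) cube([215, 18, 254]);
  translate([0, 18, 18]) cube([18, 261, 254]);
  translate([197, 18, 18]) cube([18, 261, 254]);
}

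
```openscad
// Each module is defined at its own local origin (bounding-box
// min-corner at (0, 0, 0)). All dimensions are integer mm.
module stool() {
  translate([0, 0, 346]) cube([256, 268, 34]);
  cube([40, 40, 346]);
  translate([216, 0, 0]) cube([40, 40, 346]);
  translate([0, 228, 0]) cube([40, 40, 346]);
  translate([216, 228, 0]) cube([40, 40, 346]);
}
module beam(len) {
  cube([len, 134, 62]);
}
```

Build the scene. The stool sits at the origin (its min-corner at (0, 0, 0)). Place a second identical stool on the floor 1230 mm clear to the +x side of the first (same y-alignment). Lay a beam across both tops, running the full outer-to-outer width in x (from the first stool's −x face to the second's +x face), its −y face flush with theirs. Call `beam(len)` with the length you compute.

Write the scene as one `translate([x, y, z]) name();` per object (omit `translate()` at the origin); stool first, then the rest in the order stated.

stool();
translate([1486, 0, 0]) stool();
translate([0, 0, 380]) beam(1742);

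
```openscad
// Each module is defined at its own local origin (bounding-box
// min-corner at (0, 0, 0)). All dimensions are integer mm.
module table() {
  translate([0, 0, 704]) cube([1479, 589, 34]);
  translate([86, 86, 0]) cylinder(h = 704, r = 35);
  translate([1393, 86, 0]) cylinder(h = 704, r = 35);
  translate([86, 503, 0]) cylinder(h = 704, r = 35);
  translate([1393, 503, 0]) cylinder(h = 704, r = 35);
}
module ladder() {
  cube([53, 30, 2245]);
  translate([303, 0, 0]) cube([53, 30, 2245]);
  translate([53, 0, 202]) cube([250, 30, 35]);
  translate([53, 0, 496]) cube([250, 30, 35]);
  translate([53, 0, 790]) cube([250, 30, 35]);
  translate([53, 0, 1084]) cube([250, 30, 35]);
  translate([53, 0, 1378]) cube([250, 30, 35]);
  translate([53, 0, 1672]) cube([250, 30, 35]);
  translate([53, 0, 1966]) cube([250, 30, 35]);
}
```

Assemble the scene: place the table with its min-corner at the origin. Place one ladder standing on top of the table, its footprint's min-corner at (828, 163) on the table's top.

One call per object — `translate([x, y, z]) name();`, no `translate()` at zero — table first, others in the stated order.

table();
translate([828, 163, 738]) ladder();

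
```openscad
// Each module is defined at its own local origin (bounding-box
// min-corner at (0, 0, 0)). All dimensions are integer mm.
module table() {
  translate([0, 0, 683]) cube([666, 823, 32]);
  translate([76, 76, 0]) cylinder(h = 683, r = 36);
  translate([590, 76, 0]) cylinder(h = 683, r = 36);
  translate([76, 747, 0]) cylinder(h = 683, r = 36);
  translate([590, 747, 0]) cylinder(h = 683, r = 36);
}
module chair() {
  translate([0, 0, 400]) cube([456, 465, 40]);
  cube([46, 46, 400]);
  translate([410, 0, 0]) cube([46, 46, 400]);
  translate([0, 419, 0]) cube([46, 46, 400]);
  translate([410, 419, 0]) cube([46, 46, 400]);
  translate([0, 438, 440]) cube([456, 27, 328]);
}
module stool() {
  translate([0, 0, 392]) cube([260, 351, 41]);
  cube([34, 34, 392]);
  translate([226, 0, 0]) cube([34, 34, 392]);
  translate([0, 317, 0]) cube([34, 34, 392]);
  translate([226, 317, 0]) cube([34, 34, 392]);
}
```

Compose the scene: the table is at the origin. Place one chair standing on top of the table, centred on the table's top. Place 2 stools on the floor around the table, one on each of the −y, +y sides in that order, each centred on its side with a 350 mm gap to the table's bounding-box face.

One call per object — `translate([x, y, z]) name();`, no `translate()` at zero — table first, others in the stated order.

table();
translate([105, 179, 715]) chair();
translate([203, -701, 0]) stool();
translate([203, 1173, 0]) stool();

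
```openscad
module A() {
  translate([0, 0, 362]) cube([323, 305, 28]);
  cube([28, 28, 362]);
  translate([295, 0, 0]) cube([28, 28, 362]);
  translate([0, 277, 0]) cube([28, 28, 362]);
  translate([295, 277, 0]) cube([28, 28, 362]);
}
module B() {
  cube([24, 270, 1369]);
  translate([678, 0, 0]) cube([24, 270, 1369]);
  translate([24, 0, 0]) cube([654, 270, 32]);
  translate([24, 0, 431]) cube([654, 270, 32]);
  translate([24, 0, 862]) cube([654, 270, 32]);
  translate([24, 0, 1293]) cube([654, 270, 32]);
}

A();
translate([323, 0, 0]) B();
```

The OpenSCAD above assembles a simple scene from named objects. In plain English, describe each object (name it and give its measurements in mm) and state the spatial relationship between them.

A is a simple wooden stool: a rectangular seat 323 mm (x) by 305 mm (y), 28 mm thick, top face at z = 390 mm, on four square legs, each 28×28 mm in cross-section. The legs rest on z = 0, each flush with a corner of the seat.

B is an open bookshelf. Two side panels, each 24 mm thick, 270 mm deep and 1369 mm tall, stand 702 mm apart (outside-to-outside). Between them sit 4 shelves, each 32 mm thick and 270 mm deep, spanning the full gap between the sides. The bottom shelf rests on the floor (its underside at z = 0) and the clear gap between one shelf's top and the next shelf's underside is 399 mm.

The bookshelf is against the stool's +x side, with their −y faces flush.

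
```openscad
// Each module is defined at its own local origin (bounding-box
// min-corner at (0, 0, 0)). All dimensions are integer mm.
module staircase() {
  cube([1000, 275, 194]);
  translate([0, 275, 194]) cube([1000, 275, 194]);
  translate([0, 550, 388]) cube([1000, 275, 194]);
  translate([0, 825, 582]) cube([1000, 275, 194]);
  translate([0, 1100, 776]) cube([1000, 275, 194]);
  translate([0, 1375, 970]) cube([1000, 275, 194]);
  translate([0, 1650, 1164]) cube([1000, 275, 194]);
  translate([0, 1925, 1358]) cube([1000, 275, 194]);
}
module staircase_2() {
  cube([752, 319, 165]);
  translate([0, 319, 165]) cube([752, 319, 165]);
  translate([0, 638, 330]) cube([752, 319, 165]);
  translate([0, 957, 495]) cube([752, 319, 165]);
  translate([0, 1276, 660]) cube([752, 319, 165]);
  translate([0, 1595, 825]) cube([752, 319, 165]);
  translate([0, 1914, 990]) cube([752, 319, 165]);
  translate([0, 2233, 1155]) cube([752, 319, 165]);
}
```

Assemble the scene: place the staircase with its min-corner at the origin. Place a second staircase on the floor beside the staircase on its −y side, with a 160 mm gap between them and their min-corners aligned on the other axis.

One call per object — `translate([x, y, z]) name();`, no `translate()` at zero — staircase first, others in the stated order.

staircase();
translate([0, -2712, 0]) staircase_2();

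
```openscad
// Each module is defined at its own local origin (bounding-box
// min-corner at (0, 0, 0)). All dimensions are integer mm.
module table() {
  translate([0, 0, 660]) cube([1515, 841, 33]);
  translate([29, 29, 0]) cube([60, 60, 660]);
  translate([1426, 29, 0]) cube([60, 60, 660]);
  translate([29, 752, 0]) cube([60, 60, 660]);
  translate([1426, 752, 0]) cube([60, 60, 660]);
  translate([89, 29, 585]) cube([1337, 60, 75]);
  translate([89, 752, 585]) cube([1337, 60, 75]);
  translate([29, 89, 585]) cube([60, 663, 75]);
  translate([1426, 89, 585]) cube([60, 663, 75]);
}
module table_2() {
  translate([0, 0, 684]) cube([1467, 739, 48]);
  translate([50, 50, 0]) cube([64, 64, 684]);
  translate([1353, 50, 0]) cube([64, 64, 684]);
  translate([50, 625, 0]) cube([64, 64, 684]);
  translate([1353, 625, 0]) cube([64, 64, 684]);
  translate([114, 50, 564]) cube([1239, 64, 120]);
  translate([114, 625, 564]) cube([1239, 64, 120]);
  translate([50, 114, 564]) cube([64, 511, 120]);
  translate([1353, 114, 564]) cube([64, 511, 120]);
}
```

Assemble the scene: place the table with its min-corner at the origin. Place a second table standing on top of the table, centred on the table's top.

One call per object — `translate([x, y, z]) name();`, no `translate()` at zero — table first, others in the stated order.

table();
translate([24, 51, 693]) table_2();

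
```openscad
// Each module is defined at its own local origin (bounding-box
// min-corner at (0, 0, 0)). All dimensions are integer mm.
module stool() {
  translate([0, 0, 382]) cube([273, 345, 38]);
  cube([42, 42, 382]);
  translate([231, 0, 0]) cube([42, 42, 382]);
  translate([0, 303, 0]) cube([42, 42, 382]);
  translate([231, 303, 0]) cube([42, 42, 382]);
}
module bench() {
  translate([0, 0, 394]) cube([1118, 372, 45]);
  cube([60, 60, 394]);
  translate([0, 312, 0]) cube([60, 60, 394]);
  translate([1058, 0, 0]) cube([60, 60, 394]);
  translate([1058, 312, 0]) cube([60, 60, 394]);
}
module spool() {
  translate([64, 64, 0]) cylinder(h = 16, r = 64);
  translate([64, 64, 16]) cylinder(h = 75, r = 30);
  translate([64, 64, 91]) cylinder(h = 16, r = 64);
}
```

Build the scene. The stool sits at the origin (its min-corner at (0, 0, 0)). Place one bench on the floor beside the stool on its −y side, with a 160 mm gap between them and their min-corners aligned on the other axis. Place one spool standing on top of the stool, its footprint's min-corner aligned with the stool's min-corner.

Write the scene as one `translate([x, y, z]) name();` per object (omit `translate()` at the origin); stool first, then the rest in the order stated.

stool();
translate([0, -532, 0]) bench();
translate([0, 0, 420]) spool();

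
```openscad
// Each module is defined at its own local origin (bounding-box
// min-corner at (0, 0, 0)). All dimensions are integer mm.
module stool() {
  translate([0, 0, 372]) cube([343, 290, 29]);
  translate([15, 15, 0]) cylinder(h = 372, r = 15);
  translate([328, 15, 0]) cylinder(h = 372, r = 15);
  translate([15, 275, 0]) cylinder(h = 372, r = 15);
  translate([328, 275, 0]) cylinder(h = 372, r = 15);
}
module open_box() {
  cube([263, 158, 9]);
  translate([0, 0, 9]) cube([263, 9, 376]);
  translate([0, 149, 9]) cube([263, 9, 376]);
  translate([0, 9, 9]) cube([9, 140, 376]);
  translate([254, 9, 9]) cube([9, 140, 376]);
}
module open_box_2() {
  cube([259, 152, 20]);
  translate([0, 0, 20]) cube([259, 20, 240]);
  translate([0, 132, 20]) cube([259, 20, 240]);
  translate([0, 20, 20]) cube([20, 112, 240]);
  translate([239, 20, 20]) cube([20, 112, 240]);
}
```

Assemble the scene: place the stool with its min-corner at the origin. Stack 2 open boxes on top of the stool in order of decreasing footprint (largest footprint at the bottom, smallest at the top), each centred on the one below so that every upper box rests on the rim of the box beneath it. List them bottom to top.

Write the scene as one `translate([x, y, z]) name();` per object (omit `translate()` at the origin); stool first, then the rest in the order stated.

stool();
translate([40, 66, 401]) open_box();
translate([42, 69, 786]) open_box_2();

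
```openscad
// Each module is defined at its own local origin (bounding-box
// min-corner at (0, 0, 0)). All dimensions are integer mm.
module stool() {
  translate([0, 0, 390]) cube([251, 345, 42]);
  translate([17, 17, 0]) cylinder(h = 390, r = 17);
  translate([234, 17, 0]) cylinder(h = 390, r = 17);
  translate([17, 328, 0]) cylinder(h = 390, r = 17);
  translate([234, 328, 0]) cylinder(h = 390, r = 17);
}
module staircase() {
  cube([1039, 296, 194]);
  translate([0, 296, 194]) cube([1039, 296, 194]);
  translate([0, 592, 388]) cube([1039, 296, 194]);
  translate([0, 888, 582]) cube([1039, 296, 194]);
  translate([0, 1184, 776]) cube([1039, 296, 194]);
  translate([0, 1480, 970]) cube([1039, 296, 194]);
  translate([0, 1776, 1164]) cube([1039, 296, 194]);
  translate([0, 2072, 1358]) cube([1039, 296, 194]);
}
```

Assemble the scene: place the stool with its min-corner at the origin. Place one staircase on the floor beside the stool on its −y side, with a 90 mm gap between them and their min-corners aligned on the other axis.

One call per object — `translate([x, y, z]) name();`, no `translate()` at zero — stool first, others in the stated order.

stool();
translate([0, -2458, 0]) staircase();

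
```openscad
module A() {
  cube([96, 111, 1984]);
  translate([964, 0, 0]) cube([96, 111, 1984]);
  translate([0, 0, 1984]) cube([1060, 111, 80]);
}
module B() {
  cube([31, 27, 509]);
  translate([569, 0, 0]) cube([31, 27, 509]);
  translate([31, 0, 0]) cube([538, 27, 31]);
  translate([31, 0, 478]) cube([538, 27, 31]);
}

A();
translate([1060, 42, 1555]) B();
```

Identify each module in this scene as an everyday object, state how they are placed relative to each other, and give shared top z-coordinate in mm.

Both tops at z = 2064 mm.

A is a door frame. B is a picture frame. The picture frame is beside the door frame with their tops flush at z = 2064. The shared top z-coordinate is 2064 mm.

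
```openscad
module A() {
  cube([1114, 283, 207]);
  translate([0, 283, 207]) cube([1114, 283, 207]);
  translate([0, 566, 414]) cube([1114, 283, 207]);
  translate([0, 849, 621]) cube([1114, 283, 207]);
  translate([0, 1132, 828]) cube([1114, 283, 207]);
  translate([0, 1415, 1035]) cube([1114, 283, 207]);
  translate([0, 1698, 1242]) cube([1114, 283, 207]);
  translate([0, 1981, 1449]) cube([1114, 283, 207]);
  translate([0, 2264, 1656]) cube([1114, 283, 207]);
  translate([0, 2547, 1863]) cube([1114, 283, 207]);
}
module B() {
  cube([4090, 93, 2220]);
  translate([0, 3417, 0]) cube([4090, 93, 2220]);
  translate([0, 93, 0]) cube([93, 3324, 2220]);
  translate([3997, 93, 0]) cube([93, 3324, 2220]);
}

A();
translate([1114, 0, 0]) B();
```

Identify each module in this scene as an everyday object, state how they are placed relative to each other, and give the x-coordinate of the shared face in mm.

The staircase's +x face and the house frame's −x face are both at x = 1114 mm.

A is a staircase. B is a house frame. The house frame is against the staircase's +x side, with their −y faces flush. The x-coordinate of the shared face is 1114 mm.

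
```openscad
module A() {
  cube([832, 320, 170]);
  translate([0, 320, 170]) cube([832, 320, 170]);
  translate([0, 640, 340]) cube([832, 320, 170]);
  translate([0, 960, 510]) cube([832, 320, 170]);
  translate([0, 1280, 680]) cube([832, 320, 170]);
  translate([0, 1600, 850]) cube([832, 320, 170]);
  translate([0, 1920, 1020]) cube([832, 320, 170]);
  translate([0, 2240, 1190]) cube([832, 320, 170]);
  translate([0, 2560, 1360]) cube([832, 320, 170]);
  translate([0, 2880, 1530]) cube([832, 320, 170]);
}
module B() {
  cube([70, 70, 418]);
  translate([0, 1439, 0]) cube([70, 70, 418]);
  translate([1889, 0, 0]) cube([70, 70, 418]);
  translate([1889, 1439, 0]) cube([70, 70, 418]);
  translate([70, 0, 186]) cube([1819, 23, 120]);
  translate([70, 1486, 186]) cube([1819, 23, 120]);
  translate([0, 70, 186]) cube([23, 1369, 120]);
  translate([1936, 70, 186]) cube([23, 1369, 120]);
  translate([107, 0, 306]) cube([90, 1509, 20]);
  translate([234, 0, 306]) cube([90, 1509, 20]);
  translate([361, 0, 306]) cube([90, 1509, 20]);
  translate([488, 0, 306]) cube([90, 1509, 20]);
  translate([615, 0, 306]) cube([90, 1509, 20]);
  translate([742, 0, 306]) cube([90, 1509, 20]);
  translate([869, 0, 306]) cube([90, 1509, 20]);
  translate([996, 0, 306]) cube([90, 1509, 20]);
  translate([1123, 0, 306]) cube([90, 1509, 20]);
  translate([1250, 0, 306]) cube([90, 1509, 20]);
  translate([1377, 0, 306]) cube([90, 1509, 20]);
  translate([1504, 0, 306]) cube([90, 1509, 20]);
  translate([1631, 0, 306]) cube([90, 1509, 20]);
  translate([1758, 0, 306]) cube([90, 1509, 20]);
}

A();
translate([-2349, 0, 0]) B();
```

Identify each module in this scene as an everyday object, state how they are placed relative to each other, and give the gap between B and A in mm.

The bed frame's nearest face is 390 mm from the staircase's −x face.

A is a staircase. B is a bed frame. The bed frame is on the floor beside the staircase on its −x side. The gap between the bed frame and the staircase is 390 mm.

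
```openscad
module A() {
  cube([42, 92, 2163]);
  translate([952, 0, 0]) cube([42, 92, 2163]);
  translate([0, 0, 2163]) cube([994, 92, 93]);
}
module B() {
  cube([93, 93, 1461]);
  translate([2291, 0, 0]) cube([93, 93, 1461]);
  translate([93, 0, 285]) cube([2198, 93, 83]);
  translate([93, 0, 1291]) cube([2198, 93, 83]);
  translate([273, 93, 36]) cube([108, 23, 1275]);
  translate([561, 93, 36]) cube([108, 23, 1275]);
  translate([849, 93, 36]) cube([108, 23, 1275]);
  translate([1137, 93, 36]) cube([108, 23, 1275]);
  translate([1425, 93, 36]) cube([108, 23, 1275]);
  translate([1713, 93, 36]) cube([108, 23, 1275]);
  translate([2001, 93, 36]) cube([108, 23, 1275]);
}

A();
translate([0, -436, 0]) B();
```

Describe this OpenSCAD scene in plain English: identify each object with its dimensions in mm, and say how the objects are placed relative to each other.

A is a rectangular door frame: two vertical jambs of 42×92 mm section, 2163 mm tall, with a clear opening 910 mm wide between their inner faces. A header 93 mm tall and 92 mm deep lies on top of the jambs and spans the full outside width.

B is a fence section. Two 93×93 mm posts, 1461 mm tall, stand on the floor with a clear span of 2198 mm between their inner faces. Two horizontal rails of 93×83 mm section span the gap between the posts with their undersides at z = 285 mm and z = 1291 mm, flush with the posts' −y face. 7 pickets, each 108 mm wide, 23 mm thick and 1275 mm tall, are fixed to the +y face of the rails with their bottoms at z = 36 mm, evenly spaced across the span with equal gaps (rounded down to the nearest mm) at the −x end and between each pair — any rounding remainder accumulates at the +x end.

The fence section is on the floor beside the door frame on its −y side.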